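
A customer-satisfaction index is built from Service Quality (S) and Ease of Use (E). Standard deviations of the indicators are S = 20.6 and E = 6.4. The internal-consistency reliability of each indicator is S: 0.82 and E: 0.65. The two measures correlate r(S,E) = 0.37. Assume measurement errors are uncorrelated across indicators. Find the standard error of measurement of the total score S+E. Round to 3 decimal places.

9.525

Var(total) = 465.32 + 97.5616 = 562.882.
True-score variance = 374.599 + 97.5616 = 472.161, so reliability = 0.8388.
Error variance = 562.882 − 472.161 = 90.7208; SEM = √90.7208 = 9.525.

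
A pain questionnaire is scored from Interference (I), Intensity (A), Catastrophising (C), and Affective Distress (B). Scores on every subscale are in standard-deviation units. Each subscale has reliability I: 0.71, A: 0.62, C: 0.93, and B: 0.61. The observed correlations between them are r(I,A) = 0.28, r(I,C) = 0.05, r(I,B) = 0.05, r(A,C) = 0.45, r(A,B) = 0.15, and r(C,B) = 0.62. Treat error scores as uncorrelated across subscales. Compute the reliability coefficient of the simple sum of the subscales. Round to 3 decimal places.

0.843

Var(I+A+C+B) = 4 + 2·[0.28 + 0.05 + 0.05 + 0.45 + 0.15 + 0.62] = 4 + 3.2 = 7.2.
With uncorrelated errors the cross-covariances are all true-score covariance, so they carry over unchanged; only the diagonal terms shrink to ρᵢσᵢ².
True-score variance = [0.71 + 0.62 + 0.93 + 0.61] + 3.2 = 2.87 + 3.2 = 6.07.
Reliability = 6.07 / 7.2 = 0.843.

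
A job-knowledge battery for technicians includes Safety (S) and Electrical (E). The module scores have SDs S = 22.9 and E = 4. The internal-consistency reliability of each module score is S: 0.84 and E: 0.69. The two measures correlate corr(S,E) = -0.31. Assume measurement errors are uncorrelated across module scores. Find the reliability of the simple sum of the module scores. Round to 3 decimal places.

Var(S+E) = 22.9² + 4² + 2·[22.9·4·(-0.31)] = 540.41 − 56.792 = 483.618.
Under uncorrelated errors the observed covariances equal the true-score covariances, so only the own-variance terms attenuate.
True-score variance = [22.9²·0.84 + 4²·0.69] − 56.792 = 451.544 − 56.792 = 394.752.
Reliability = 394.752 / 483.618 = 0.816.

0.816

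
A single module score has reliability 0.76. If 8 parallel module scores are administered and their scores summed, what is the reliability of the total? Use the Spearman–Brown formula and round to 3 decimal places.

ρ_k = kρ / (1 + (k−1)ρ) = 8·0.76 / (1 + 7·0.76) = 6.080 / 6.320 = 0.962.

0.962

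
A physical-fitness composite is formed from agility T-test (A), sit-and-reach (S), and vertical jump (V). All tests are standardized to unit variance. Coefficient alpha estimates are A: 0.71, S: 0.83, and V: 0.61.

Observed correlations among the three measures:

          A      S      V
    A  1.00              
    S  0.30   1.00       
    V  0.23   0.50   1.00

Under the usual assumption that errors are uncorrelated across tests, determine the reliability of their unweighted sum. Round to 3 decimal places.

0.832

Var(A+S+V) = 3 + 2·[0.30 + 0.23 + 0.50] = 3 + 2.06 = 5.06.
Because errors are independent across components, Cov(Tᵢ,Tⱼ) = Cov(Xᵢ,Xⱼ); the off-diagonal part of the true-score variance is the same as above.
True-score variance = [0.71 + 0.83 + 0.61] + 2.06 = 2.15 + 2.06 = 4.21.
Reliability = 4.21 / 5.06 = 0.832.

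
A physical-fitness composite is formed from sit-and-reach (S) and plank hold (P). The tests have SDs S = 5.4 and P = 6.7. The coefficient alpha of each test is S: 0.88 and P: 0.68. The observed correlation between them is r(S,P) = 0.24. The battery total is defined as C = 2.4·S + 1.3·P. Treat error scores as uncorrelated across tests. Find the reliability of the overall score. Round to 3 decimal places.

0.851

Var(C) = 2.4²·5.4² + 1.3²·6.7² + 2·[3.12·5.4·6.7·0.24] = 243.826 + 54.1832 = 298.009.
With uncorrelated errors the cross-covariances are all true-score covariance, so they carry over unchanged; only the diagonal terms shrink to ρᵢσᵢ².
True-score variance = [2.4²·5.4²·0.88 + 1.3²·6.7²·0.68] + 54.1832 = 199.394 + 54.1832 = 253.577.
Reliability = 253.577 / 298.009 = 0.851.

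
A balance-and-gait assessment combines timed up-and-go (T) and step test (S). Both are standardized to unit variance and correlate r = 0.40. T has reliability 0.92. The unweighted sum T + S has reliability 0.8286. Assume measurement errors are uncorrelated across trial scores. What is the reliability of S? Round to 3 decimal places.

Var(T+S) = 2 + 2·0.40 = 2.800.
True-score variance = ρ_T + ρ_S + 2·0.40, so 0.8286 = (0.92 + ρ_S + 0.80) / 2.800.
ρ_S = 0.8286·2.800 − 0.92 − 0.80 = 0.600.

0.600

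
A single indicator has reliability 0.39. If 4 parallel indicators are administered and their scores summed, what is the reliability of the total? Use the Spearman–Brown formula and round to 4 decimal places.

0.7189

ρ_k = kρ / (1 + (k−1)ρ) = 4·0.39 / (1 + 3·0.39) = 1.560 / 2.170 = 0.7189.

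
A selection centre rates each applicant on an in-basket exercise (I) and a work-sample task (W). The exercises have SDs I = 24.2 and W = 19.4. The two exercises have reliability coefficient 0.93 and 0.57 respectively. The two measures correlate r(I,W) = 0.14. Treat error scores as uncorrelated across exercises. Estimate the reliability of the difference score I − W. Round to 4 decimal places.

Var(I−W) = 24.2² + 19.4² − 2·24.2·19.4·0.14 = 962 − 131.454 = 830.546.
Because errors are independent across components, Cov(Tᵢ,Tⱼ) = Cov(Xᵢ,Xⱼ); the off-diagonal part of the true-score variance is the same as above.
True-score variance = [24.2²·0.93 + 19.4²·0.57] − 131.454 = 759.17 − 131.454 = 627.716.
Reliability = 627.716 / 830.546 = 0.7558.

0.7558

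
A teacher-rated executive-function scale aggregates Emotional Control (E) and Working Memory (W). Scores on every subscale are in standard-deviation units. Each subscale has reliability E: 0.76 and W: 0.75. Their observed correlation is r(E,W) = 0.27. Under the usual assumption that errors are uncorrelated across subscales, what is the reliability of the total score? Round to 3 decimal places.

0.807

Var(E+W) = 2 + 2·[0.27] = 2 + 0.54 = 2.54.
Under uncorrelated errors the observed covariances equal the true-score covariances, so only the own-variance terms attenuate.
True-score variance = [0.76 + 0.75] + 0.54 = 1.51 + 0.54 = 2.05.
Reliability = 2.05 / 2.54 = 0.807.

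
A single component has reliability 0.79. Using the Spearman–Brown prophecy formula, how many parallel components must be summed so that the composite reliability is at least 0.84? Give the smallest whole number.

2

k ≥ ρ*(1−ρ₁)/(ρ₁(1−ρ*)) = 0.84·0.21 / (0.79·0.16) = 1.396.
Smallest integer k = 2.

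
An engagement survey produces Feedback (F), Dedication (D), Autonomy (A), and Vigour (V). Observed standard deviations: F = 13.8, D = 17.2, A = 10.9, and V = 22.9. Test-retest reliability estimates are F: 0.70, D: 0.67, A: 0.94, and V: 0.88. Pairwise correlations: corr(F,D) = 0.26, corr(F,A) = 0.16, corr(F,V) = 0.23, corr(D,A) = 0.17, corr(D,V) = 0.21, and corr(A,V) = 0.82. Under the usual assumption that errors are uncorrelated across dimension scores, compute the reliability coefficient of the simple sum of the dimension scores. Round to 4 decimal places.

Var(F+D+A+V) = 13.8² + 17.2² + 10.9² + 22.9² + 2·[13.8·17.2·0.26 + 13.8·10.9·0.16 + 13.8·22.9·0.23 + 17.2·10.9·0.17 + 17.2·22.9·0.21 + 10.9·22.9·0.82] = 1129.5 + 955.464 = 2084.96.
Because errors are independent across components, Cov(Tᵢ,Tⱼ) = Cov(Xᵢ,Xⱼ); the off-diagonal part of the true-score variance is the same as above.
True-score variance = [13.8²·0.70 + 17.2²·0.67 + 10.9²·0.94 + 22.9²·0.88] + 955.464 = 904.683 + 955.464 = 1860.15.
Reliability = 1860.15 / 2084.96 = 0.8922.

0.8922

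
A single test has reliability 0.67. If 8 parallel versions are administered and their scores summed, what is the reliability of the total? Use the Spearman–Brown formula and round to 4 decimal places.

0.9420

ρ_k = kρ / (1 + (k−1)ρ) = 8·0.67 / (1 + 7·0.67) = 5.360 / 5.690 = 0.9420.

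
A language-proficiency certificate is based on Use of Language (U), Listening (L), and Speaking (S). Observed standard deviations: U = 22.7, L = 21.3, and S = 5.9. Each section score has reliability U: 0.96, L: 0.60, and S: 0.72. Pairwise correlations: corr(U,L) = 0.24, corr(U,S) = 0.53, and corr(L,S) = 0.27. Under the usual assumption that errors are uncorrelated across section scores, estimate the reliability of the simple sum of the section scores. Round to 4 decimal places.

0.8535

Var(U+L+S) = 22.7² + 21.3² + 5.9² + 2·[22.7·21.3·0.24 + 22.7·5.9·0.53 + 21.3·5.9·0.27] = 1003.79 + 441.912 = 1445.7.
With uncorrelated errors the cross-covariances are all true-score covariance, so they carry over unchanged; only the diagonal terms shrink to ρᵢσᵢ².
True-score variance = [22.7²·0.96 + 21.3²·0.60 + 5.9²·0.72] + 441.912 = 791.956 + 441.912 = 1233.87.
Reliability = 1233.87 / 1445.7 = 0.8535.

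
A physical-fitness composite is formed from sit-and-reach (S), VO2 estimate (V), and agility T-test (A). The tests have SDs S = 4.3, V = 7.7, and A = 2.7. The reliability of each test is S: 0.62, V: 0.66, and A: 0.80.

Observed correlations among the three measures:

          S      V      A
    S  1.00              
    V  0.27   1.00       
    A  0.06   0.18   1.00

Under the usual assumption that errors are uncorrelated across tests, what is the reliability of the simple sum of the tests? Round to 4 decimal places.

Var(S+V+A) = 4.3² + 7.7² + 2.7² + 2·[4.3·7.7·0.27 + 4.3·2.7·0.06 + 7.7·2.7·0.18] = 85.07 + 26.757 = 111.827.
Under uncorrelated errors the observed covariances equal the true-score covariances, so only the own-variance terms attenuate.
True-score variance = [4.3²·0.62 + 7.7²·0.66 + 2.7²·0.80] + 26.757 = 56.4272 + 26.757 = 83.1842.
Reliability = 83.1842 / 111.827 = 0.7439.

0.7439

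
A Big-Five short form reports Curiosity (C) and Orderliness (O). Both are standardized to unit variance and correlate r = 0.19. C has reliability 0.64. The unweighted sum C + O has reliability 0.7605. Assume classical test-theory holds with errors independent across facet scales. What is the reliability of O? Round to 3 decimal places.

Var(C+O) = 2 + 2·0.19 = 2.380.
True-score variance = ρ_C + ρ_O + 2·0.19, so 0.7605 = (0.64 + ρ_O + 0.38) / 2.380.
ρ_O = 0.7605·2.380 − 0.64 − 0.38 = 0.790.

0.790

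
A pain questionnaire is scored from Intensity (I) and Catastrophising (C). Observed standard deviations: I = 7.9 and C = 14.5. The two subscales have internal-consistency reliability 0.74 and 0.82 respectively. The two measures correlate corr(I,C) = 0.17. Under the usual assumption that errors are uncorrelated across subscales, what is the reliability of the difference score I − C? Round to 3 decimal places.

Var(I−C) = 7.9² + 14.5² − 2·7.9·14.5·0.17 = 272.66 − 38.947 = 233.713.
With uncorrelated errors the cross-covariances are all true-score covariance, so they carry over unchanged; only the diagonal terms shrink to ρᵢσᵢ².
True-score variance = [7.9²·0.74 + 14.5²·0.82] − 38.947 = 218.588 − 38.947 = 179.641.
Reliability = 179.641 / 233.713 = 0.769.

0.769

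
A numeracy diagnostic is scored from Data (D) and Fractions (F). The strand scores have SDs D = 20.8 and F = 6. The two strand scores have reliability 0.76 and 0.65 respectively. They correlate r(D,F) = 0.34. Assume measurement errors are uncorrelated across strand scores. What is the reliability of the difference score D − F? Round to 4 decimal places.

0.6966

Var(D−F) = 20.8² + 6² − 2·20.8·6·0.34 = 468.64 − 84.864 = 383.776.
Because errors are independent across components, Cov(Tᵢ,Tⱼ) = Cov(Xᵢ,Xⱼ); the off-diagonal part of the true-score variance is the same as above.
True-score variance = [20.8²·0.76 + 6²·0.65] − 84.864 = 352.206 − 84.864 = 267.342.
Reliability = 267.342 / 383.776 = 0.6966.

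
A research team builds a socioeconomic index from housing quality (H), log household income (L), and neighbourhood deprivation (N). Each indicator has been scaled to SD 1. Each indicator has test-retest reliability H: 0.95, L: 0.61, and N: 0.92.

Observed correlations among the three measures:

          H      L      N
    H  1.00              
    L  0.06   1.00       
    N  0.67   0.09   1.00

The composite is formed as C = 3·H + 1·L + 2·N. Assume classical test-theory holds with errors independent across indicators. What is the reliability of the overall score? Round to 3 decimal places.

0.949

Var(C) = 3² + 1 + 2² + 2·[3·0.06 + 6·0.67 + 2·0.09] = 14 + 8.76 = 22.76.
Because errors are independent across components, Cov(Tᵢ,Tⱼ) = Cov(Xᵢ,Xⱼ); the off-diagonal part of the true-score variance is the same as above.
True-score variance = [3²·0.95 + 0.61 + 2²·0.92] + 8.76 = 12.84 + 8.76 = 21.6.
Reliability = 21.6 / 22.76 = 0.949.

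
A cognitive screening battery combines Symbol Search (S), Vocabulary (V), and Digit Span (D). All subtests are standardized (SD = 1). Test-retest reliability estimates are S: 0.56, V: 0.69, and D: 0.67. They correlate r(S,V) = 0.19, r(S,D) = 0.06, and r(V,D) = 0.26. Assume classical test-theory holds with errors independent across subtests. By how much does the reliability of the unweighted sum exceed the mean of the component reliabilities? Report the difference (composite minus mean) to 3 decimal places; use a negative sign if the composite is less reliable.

Var(sum) = 3 + 1.02 = 4.02; true-score variance = 1.92 + 1.02 = 2.94; composite reliability = 0.7313.
Mean component reliability = 0.6400.
Difference = 0.7313 − 0.6400 = 0.091.

0.091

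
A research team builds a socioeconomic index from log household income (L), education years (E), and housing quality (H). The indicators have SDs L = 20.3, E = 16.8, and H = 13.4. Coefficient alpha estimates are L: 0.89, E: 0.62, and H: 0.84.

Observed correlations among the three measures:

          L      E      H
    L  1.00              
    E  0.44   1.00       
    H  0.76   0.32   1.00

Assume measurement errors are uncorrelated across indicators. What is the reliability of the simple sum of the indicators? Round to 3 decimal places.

Var(L+E+H) = 20.3² + 16.8² + 13.4² + 2·[20.3·16.8·0.44 + 20.3·13.4·0.76 + 16.8·13.4·0.32] = 873.89 + 857.662 = 1731.55.
Under uncorrelated errors the observed covariances equal the true-score covariances, so only the own-variance terms attenuate.
True-score variance = [20.3²·0.89 + 16.8²·0.62 + 13.4²·0.84] + 857.662 = 692.579 + 857.662 = 1550.24.
Reliability = 1550.24 / 1731.55 = 0.895.

0.895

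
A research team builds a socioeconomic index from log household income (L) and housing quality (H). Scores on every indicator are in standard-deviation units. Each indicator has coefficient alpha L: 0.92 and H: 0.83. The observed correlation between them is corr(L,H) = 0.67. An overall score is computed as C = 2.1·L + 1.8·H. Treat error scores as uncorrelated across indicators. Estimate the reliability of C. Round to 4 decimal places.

Var(C) = 2.1² + 1.8² + 2·[3.78·0.67] = 7.65 + 5.0652 = 12.7152.
Under uncorrelated errors the observed covariances equal the true-score covariances, so only the own-variance terms attenuate.
True-score variance = [2.1²·0.92 + 1.8²·0.83] + 5.0652 = 6.7464 + 5.0652 = 11.8116.
Reliability = 11.8116 / 12.7152 = 0.9289.

0.9289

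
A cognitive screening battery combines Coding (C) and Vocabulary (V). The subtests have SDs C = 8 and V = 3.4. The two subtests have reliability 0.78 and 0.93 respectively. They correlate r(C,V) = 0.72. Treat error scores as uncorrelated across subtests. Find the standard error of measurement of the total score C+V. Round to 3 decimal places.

Var(total) = 75.56 + 39.168 = 114.728.
True-score variance = 60.6708 + 39.168 = 99.8388, so reliability = 0.8702.
Error variance = 114.728 − 99.8388 = 14.8892; SEM = √14.8892 = 3.859.

3.859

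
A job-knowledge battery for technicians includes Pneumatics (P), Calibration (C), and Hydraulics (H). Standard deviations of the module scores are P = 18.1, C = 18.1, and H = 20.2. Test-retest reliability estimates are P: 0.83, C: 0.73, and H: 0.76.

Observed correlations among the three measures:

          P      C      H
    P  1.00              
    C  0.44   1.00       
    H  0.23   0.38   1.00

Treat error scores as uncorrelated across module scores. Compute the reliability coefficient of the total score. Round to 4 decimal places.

Var(P+C+H) = 18.1² + 18.1² + 20.2² + 2·[18.1·18.1·0.44 + 18.1·20.2·0.23 + 18.1·20.2·0.38] = 1063.26 + 734.353 = 1797.61.
With uncorrelated errors the cross-covariances are all true-score covariance, so they carry over unchanged; only the diagonal terms shrink to ρᵢσᵢ².
True-score variance = [18.1²·0.83 + 18.1²·0.73 + 20.2²·0.76] + 734.353 = 821.182 + 734.353 = 1555.54.
Reliability = 1555.54 / 1797.61 = 0.8653.

0.8653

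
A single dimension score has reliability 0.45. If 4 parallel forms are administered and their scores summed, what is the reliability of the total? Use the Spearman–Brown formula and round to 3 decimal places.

0.766

ρ_k = kρ / (1 + (k−1)ρ) = 4·0.45 / (1 + 3·0.45) = 1.800 / 2.350 = 0.766.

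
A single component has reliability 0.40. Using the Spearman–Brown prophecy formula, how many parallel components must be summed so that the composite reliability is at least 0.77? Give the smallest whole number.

6

k ≥ ρ*(1−ρ₁)/(ρ₁(1−ρ*)) = 0.77·0.60 / (0.40·0.23) = 5.022.
Smallest integer k = 6.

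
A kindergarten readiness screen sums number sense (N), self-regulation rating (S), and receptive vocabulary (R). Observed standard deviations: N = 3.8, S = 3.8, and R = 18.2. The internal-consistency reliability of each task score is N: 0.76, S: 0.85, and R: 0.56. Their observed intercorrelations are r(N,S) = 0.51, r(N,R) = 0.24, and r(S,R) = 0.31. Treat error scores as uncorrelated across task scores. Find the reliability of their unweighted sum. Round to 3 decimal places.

0.664

Var(N+S+R) = 3.8² + 3.8² + 18.2² + 2·[3.8·3.8·0.51 + 3.8·18.2·0.24 + 3.8·18.2·0.31] = 360.12 + 90.8048 = 450.925.
With uncorrelated errors the cross-covariances are all true-score covariance, so they carry over unchanged; only the diagonal terms shrink to ρᵢσᵢ².
True-score variance = [3.8²·0.76 + 3.8²·0.85 + 18.2²·0.56] + 90.8048 = 208.743 + 90.8048 = 299.548.
Reliability = 299.548 / 450.925 = 0.664.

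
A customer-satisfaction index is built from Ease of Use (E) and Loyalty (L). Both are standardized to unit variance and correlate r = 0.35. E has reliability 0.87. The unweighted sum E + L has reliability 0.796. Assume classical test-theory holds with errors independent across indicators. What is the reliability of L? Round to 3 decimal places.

0.579

Var(E+L) = 2 + 2·0.35 = 2.700.
True-score variance = ρ_E + ρ_L + 2·0.35, so 0.796 = (0.87 + ρ_L + 0.70) / 2.700.
ρ_L = 0.796·2.700 − 0.87 − 0.70 = 0.579.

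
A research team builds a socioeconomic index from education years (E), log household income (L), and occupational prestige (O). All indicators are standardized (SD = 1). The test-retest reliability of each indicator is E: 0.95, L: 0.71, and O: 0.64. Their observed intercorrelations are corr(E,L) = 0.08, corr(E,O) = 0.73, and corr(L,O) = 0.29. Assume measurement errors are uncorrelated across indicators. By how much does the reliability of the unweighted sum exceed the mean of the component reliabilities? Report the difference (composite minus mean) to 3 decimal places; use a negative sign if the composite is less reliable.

0.099

Var(sum) = 3 + 2.2 = 5.2; true-score variance = 2.3 + 2.2 = 4.5; composite reliability = 0.8654.
Mean component reliability = 0.7667.
Difference = 0.8654 − 0.7667 = 0.099.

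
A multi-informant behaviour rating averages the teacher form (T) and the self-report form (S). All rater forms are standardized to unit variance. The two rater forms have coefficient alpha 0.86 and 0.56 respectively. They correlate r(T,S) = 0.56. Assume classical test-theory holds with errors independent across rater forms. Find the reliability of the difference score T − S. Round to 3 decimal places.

0.341

Var(T−S) = 1 + 1 − 2·0.56 = 2 − 1.12 = 0.88.
With uncorrelated errors the cross-covariances are all true-score covariance, so they carry over unchanged; only the diagonal terms shrink to ρᵢσᵢ².
True-score variance = [0.86 + 0.56] − 1.12 = 1.42 − 1.12 = 0.3.
Reliability = 0.3 / 0.88 = 0.341.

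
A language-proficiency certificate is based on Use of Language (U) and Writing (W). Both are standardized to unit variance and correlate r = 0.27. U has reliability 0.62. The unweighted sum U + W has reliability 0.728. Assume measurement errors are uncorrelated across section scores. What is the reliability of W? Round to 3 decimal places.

Var(U+W) = 2 + 2·0.27 = 2.540.
True-score variance = ρ_U + ρ_W + 2·0.27, so 0.728 = (0.62 + ρ_W + 0.54) / 2.540.
ρ_W = 0.728·2.540 − 0.62 − 0.54 = 0.689.

0.689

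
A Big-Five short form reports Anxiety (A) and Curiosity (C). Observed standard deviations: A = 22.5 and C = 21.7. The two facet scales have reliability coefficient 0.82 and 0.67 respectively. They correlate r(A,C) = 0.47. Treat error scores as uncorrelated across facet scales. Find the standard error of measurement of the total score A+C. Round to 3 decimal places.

Var(total) = 977.14 + 458.955 = 1436.1.
True-score variance = 730.621 + 458.955 = 1189.58, so reliability = 0.8283.
Error variance = 1436.1 − 1189.58 = 246.519; SEM = √246.519 = 15.701.

15.701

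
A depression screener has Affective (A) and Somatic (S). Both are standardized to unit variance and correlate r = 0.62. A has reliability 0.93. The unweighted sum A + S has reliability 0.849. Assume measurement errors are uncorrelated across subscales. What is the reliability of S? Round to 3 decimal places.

Var(A+S) = 2 + 2·0.62 = 3.240.
True-score variance = ρ_A + ρ_S + 2·0.62, so 0.849 = (0.93 + ρ_S + 1.24) / 3.240.
ρ_S = 0.849·3.240 − 0.93 − 1.24 = 0.581.

0.581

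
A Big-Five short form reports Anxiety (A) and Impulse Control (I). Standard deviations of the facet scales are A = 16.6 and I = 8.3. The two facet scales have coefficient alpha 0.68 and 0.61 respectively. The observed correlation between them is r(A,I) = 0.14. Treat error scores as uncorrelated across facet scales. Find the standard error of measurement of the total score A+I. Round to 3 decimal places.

Var(total) = 344.45 + 38.5784 = 383.028.
True-score variance = 229.404 + 38.5784 = 267.982, so reliability = 0.6996.
Error variance = 383.028 − 267.982 = 115.046; SEM = √115.046 = 10.726.

10.726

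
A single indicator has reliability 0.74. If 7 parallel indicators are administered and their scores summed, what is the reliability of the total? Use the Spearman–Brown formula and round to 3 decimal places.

0.952

ρ_k = kρ / (1 + (k−1)ρ) = 7·0.74 / (1 + 6·0.74) = 5.180 / 5.440 = 0.952.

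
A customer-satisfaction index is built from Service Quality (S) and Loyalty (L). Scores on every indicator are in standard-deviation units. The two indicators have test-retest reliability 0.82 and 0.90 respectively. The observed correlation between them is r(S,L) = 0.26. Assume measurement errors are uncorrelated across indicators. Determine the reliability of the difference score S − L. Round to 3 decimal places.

0.811

Var(S−L) = 1 + 1 − 2·0.26 = 2 − 0.52 = 1.48.
Under uncorrelated errors the observed covariances equal the true-score covariances, so only the own-variance terms attenuate.
True-score variance = [0.82 + 0.90] − 0.52 = 1.72 − 0.52 = 1.2.
Reliability = 1.2 / 1.48 = 0.811.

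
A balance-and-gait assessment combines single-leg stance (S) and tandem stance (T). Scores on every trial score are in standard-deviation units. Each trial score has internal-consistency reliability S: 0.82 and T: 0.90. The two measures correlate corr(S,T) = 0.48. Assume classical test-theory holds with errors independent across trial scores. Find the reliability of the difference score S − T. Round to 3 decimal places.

0.731

Var(S−T) = 1 + 1 − 2·0.48 = 2 − 0.96 = 1.04.
Under uncorrelated errors the observed covariances equal the true-score covariances, so only the own-variance terms attenuate.
True-score variance = [0.82 + 0.90] − 0.96 = 1.72 − 0.96 = 0.76.
Reliability = 0.76 / 1.04 = 0.731.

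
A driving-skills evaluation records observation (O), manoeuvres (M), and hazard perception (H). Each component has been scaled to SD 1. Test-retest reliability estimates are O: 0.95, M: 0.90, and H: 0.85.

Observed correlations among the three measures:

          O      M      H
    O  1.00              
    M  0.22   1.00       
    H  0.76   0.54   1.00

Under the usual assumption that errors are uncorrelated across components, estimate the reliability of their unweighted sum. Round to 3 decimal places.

0.950

Var(O+M+H) = 3 + 2·[0.22 + 0.76 + 0.54] = 3 + 3.04 = 6.04.
With uncorrelated errors the cross-covariances are all true-score covariance, so they carry over unchanged; only the diagonal terms shrink to ρᵢσᵢ².
True-score variance = [0.95 + 0.90 + 0.85] + 3.04 = 2.7 + 3.04 = 5.74.
Reliability = 5.74 / 6.04 = 0.950.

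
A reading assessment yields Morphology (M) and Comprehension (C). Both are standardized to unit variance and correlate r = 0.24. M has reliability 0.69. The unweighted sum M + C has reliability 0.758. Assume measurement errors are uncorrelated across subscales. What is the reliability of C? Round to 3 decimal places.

0.710

Var(M+C) = 2 + 2·0.24 = 2.480.
True-score variance = ρ_M + ρ_C + 2·0.24, so 0.758 = (0.69 + ρ_C + 0.48) / 2.480.
ρ_C = 0.758·2.480 − 0.69 − 0.48 = 0.710.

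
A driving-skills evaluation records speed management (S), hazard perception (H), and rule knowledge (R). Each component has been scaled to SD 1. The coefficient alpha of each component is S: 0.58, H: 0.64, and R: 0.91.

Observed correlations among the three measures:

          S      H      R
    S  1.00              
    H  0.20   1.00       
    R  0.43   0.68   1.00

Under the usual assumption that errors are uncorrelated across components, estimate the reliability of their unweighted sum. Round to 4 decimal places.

0.8452

Var(S+H+R) = 3 + 2·[0.20 + 0.43 + 0.68] = 3 + 2.62 = 5.62.
Under uncorrelated errors the observed covariances equal the true-score covariances, so only the own-variance terms attenuate.
True-score variance = [0.58 + 0.64 + 0.91] + 2.62 = 2.13 + 2.62 = 4.75.
Reliability = 4.75 / 5.62 = 0.8452.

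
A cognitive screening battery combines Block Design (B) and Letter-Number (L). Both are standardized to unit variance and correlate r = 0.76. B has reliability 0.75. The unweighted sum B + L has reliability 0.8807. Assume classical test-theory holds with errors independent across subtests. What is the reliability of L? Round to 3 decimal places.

0.830

Var(B+L) = 2 + 2·0.76 = 3.520.
True-score variance = ρ_B + ρ_L + 2·0.76, so 0.8807 = (0.75 + ρ_L + 1.52) / 3.520.
ρ_L = 0.8807·3.520 − 0.75 − 1.52 = 0.830.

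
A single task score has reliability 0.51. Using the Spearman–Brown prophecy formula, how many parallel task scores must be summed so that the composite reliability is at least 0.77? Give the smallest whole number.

4

k ≥ ρ*(1−ρ₁)/(ρ₁(1−ρ*)) = 0.77·0.49 / (0.51·0.23) = 3.217.
Smallest integer k = 4.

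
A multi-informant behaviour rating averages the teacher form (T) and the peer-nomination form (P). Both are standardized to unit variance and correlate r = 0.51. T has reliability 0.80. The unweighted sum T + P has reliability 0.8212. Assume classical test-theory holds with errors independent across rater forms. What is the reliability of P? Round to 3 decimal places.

0.660

Var(T+P) = 2 + 2·0.51 = 3.020.
True-score variance = ρ_T + ρ_P + 2·0.51, so 0.8212 = (0.80 + ρ_P + 1.02) / 3.020.
ρ_P = 0.8212·3.020 − 0.80 − 1.02 = 0.660.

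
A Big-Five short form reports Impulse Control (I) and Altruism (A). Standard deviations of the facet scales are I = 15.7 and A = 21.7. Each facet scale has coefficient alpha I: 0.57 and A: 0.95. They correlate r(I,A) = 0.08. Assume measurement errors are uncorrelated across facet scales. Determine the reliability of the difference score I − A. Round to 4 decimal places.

0.8046

Var(I−A) = 15.7² + 21.7² − 2·15.7·21.7·0.08 = 717.38 − 54.5104 = 662.87.
Under uncorrelated errors the observed covariances equal the true-score covariances, so only the own-variance terms attenuate.
True-score variance = [15.7²·0.57 + 21.7²·0.95] − 54.5104 = 587.845 − 54.5104 = 533.334.
Reliability = 533.334 / 662.87 = 0.8046.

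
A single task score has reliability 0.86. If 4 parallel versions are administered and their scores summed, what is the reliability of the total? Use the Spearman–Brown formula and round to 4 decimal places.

ρ_k = kρ / (1 + (k−1)ρ) = 4·0.86 / (1 + 3·0.86) = 3.440 / 3.580 = 0.9609.

0.9609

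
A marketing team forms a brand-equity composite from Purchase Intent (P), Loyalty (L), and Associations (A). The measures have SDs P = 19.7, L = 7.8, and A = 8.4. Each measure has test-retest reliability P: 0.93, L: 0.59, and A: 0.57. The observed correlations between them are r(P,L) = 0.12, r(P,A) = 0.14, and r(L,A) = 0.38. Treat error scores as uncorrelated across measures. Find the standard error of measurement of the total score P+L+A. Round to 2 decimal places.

Var(total) = 519.49 + 133.008 = 652.498.
True-score variance = 437.038 + 133.008 = 570.046, so reliability = 0.8736.
Error variance = 652.498 − 570.046 = 82.4515; SEM = √82.4515 = 9.08.

9.08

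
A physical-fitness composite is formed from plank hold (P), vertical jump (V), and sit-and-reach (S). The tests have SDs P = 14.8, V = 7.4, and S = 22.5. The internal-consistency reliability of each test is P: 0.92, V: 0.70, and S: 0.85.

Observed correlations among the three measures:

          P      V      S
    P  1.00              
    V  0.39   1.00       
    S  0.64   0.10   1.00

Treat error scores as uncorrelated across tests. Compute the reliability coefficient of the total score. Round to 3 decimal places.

0.917

Var(P+V+S) = 14.8² + 7.4² + 22.5² + 2·[14.8·7.4·0.39 + 14.8·22.5·0.64 + 7.4·22.5·0.10] = 780.05 + 544.966 = 1325.02.
Under uncorrelated errors the observed covariances equal the true-score covariances, so only the own-variance terms attenuate.
True-score variance = [14.8²·0.92 + 7.4²·0.70 + 22.5²·0.85] + 544.966 = 670.161 + 544.966 = 1215.13.
Reliability = 1215.13 / 1325.02 = 0.917.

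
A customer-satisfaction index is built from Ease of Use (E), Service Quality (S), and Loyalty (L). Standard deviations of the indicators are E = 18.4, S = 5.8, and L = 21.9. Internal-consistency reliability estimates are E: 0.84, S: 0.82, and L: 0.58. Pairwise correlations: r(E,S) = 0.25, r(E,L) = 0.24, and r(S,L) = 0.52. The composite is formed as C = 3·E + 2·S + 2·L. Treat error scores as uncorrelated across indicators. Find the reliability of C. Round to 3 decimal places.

Var(C) = 3²·18.4² + 2²·5.8² + 2²·21.9² + 2·[6·18.4·5.8·0.25 + 6·18.4·21.9·0.24 + 4·5.8·21.9·0.52] = 5100.04 + 2009.09 = 7109.13.
Because errors are independent across components, Cov(Tᵢ,Tⱼ) = Cov(Xᵢ,Xⱼ); the off-diagonal part of the true-score variance is the same as above.
True-score variance = [3²·18.4²·0.84 + 2²·5.8²·0.82 + 2²·21.9²·0.58] + 2009.09 = 3782.55 + 2009.09 = 5791.64.
Reliability = 5791.64 / 7109.13 = 0.815.

0.815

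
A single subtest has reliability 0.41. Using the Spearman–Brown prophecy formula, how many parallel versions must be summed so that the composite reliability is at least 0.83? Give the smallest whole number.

k ≥ ρ*(1−ρ₁)/(ρ₁(1−ρ*)) = 0.83·0.59 / (0.41·0.17) = 7.026.
Smallest integer k = 8.

8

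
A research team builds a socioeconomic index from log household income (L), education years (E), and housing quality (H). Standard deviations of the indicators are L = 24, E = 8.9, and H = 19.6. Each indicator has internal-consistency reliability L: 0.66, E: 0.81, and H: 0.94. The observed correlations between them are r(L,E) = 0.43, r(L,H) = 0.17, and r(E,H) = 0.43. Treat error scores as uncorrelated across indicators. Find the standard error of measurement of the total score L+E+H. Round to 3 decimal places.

15.295

Var(total) = 1039.37 + 493.65 = 1533.02.
True-score variance = 805.431 + 493.65 = 1299.08, so reliability = 0.8474.
Error variance = 1533.02 − 1299.08 = 233.939; SEM = √233.939 = 15.295.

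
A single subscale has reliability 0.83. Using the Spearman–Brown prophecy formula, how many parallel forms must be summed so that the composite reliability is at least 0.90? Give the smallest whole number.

k ≥ ρ*(1−ρ₁)/(ρ₁(1−ρ*)) = 0.90·0.17 / (0.83·0.10) = 1.843.
Smallest integer k = 2.

2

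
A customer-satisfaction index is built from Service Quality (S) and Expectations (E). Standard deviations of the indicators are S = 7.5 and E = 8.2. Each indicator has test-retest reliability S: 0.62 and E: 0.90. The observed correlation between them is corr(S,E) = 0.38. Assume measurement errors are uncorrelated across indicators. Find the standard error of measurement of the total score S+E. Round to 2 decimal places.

5.30

Var(total) = 123.49 + 46.74 = 170.23.
True-score variance = 95.391 + 46.74 = 142.131, so reliability = 0.8349.
Error variance = 170.23 − 142.131 = 28.099; SEM = √28.099 = 5.30.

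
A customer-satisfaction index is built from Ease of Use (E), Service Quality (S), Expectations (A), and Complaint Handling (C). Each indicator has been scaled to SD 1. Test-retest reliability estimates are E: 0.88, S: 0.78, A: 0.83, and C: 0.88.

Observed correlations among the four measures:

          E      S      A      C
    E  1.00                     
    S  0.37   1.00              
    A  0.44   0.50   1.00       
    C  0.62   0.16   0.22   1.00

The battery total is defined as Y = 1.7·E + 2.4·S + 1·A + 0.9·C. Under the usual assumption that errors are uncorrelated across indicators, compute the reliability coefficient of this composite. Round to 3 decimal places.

0.908

Var(Y) = 1.7² + 2.4² + 1 + 0.9² + 2·[4.08·0.37 + 1.7·0.44 + 1.53·0.62 + 2.4·0.50 + 2.16·0.16 + 0.9·0.22] = 10.46 + 9.8996 = 20.3596.
With uncorrelated errors the cross-covariances are all true-score covariance, so they carry over unchanged; only the diagonal terms shrink to ρᵢσᵢ².
True-score variance = [1.7²·0.88 + 2.4²·0.78 + 0.83 + 0.9²·0.88] + 9.8996 = 8.5788 + 9.8996 = 18.4784.
Reliability = 18.4784 / 20.3596 = 0.908.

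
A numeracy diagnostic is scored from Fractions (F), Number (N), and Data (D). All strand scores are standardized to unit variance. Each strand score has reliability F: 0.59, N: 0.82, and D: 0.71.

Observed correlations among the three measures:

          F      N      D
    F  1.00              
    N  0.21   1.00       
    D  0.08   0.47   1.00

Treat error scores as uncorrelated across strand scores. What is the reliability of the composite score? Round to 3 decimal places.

0.805

Var(F+N+D) = 3 + 2·[0.21 + 0.08 + 0.47] = 3 + 1.52 = 4.52.
With uncorrelated errors the cross-covariances are all true-score covariance, so they carry over unchanged; only the diagonal terms shrink to ρᵢσᵢ².
True-score variance = [0.59 + 0.82 + 0.71] + 1.52 = 2.12 + 1.52 = 3.64.
Reliability = 3.64 / 4.52 = 0.805.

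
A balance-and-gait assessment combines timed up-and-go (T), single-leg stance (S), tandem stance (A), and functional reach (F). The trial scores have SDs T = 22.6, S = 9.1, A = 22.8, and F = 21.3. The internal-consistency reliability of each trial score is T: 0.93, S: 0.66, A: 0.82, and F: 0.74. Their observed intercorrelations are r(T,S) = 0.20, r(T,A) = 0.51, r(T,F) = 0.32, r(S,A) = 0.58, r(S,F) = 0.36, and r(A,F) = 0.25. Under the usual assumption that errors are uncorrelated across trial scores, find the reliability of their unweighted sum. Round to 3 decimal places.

0.911

Var(T+S+A+F) = 22.6² + 9.1² + 22.8² + 21.3² + 2·[22.6·9.1·0.20 + 22.6·22.8·0.51 + 22.6·21.3·0.32 + 9.1·22.8·0.58 + 9.1·21.3·0.36 + 22.8·21.3·0.25] = 1567.1 + 1538.99 = 3106.09.
With uncorrelated errors the cross-covariances are all true-score covariance, so they carry over unchanged; only the diagonal terms shrink to ρᵢσᵢ².
True-score variance = [22.6²·0.93 + 9.1²·0.66 + 22.8²·0.82 + 21.3²·0.74] + 1538.99 = 1291.66 + 1538.99 = 2830.65.
Reliability = 2830.65 / 3106.09 = 0.911.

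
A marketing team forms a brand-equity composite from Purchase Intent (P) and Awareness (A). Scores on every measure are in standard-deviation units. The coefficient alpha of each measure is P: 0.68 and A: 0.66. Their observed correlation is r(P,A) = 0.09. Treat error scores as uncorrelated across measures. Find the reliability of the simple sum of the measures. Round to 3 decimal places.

Var(P+A) = 2 + 2·[0.09] = 2 + 0.18 = 2.18.
Because errors are independent across components, Cov(Tᵢ,Tⱼ) = Cov(Xᵢ,Xⱼ); the off-diagonal part of the true-score variance is the same as above.
True-score variance = [0.68 + 0.66] + 0.18 = 1.34 + 0.18 = 1.52.
Reliability = 1.52 / 2.18 = 0.697.

0.697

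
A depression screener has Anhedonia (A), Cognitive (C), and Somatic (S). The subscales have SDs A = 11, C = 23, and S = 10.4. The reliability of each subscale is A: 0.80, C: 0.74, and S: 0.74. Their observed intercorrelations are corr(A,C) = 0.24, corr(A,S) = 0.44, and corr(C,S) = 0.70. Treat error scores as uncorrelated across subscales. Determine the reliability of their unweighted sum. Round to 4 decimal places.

0.8556

Var(A+C+S) = 11² + 23² + 10.4² + 2·[11·23·0.24 + 11·10.4·0.44 + 23·10.4·0.70] = 758.16 + 556.992 = 1315.15.
Because errors are independent across components, Cov(Tᵢ,Tⱼ) = Cov(Xᵢ,Xⱼ); the off-diagonal part of the true-score variance is the same as above.
True-score variance = [11²·0.80 + 23²·0.74 + 10.4²·0.74] + 556.992 = 568.298 + 556.992 = 1125.29.
Reliability = 1125.29 / 1315.15 = 0.8556.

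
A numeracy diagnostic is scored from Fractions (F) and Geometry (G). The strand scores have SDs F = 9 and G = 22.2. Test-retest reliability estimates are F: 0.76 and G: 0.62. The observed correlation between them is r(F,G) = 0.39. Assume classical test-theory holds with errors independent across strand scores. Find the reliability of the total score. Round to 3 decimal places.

Var(F+G) = 9² + 22.2² + 2·[9·22.2·0.39] = 573.84 + 155.844 = 729.684.
Under uncorrelated errors the observed covariances equal the true-score covariances, so only the own-variance terms attenuate.
True-score variance = [9²·0.76 + 22.2²·0.62] + 155.844 = 367.121 + 155.844 = 522.965.
Reliability = 522.965 / 729.684 = 0.717.

0.717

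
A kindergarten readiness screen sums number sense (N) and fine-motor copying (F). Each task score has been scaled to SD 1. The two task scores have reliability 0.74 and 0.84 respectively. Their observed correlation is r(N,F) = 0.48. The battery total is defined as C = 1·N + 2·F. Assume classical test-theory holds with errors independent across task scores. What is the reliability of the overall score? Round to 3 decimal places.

Var(C) = 1 + 2² + 2·[2·0.48] = 5 + 1.92 = 6.92.
Because errors are independent across components, Cov(Tᵢ,Tⱼ) = Cov(Xᵢ,Xⱼ); the off-diagonal part of the true-score variance is the same as above.
True-score variance = [0.74 + 2²·0.84] + 1.92 = 4.1 + 1.92 = 6.02.
Reliability = 6.02 / 6.92 = 0.870.

0.870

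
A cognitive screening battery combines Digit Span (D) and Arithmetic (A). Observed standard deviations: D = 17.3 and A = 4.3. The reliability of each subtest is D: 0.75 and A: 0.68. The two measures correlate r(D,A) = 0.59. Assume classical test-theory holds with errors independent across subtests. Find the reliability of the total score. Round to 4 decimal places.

Var(D+A) = 17.3² + 4.3² + 2·[17.3·4.3·0.59] = 317.78 + 87.7802 = 405.56.
With uncorrelated errors the cross-covariances are all true-score covariance, so they carry over unchanged; only the diagonal terms shrink to ρᵢσᵢ².
True-score variance = [17.3²·0.75 + 4.3²·0.68] + 87.7802 = 237.041 + 87.7802 = 324.821.
Reliability = 324.821 / 405.56 = 0.8009.

0.8009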